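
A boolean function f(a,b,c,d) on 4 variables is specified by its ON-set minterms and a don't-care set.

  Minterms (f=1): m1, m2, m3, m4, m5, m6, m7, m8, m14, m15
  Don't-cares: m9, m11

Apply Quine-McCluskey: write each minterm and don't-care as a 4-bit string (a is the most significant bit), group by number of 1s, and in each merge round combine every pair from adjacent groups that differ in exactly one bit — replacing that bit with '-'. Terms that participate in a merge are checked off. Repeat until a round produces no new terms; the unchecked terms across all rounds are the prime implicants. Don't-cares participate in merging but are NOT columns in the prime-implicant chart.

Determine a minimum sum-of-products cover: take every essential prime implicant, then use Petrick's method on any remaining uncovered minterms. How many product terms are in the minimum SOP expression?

Round 0: 0001✓ 0010✓ 0011✓ 0100✓ 0101✓ 0110✓ 0111✓ 1000✓ 1001✓ 1011✓ 1110✓ 1111✓
Round 1: -001✓ -011✓ -110✓ -111✓ 0-01✓ 0-10✓ 0-11✓ 00-1✓ 001-✓ 01-0✓ 01-1✓ 010-✓ 011-✓ 1-11✓ 10-1✓ 100- 111-✓
Round 2: --11 -0-1 -11- 0--1 0-1- 01--
PIs = {--11, -0-1, -11-, 0--1, 0-1-, 01--, 100-}
Coverage chart:
  m1: -0-1,0--1
  m2: 0-1- ←essential
  m3: --11,-0-1,0--1,0-1-
  m4: 01-- ←essential
  m5: 0--1,01--
  m6: -11-,0-1-,01--
  m7: --11,-11-,0--1,0-1-,01--
  m8: 100- ←essential
  m14: -11- ←essential
  m15: --11,-11-
Essential: -11-, 0-1-, 01--, 100-
Petrick residual → -0-1
Min cover (5 terms): b'd + bc + a'c + a'b + ab'c'

5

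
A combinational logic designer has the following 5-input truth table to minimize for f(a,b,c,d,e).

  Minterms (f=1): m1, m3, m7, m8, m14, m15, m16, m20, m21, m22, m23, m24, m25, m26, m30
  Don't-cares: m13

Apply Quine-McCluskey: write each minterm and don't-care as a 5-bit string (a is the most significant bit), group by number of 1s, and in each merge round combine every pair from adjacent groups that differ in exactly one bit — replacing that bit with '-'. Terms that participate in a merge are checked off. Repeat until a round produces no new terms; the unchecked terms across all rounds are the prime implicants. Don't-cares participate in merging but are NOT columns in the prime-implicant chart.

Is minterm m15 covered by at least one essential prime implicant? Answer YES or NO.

[col 0] 00001*, 00011*, 00111*, 01000*, 01101*, 01110*, 01111*, 10000*, 10100*, 10101*, 10110*, 10111*, 11000*, 11001*, 11010*, 11110*
[col 1] -0111, -1000, -1110, 0-111, 00-11, 000-1, 011-1, 0111-, 1-000, 1-110, 10-00, 101-0*, 101-1*, 1010-*, 1011-*, 11-10, 110-0, 1100-
[col 2] 101--
Prime implicants: -0111, -1000, -1110, 0-111, 00-11, 000-1, 011-1, 0111-, 1-000, 1-110, 10-00, 101--, 11-10, 110-0, 1100-
PI chart (minterm → PIs covering it):
  1 | 000-1  (sole → essential)
  3 | 00-11,000-1
  7 | -0111,0-111,00-11
  8 | -1000  (sole → essential)
  14 | -1110,0111-
  15 | 0-111,011-1,0111-
  16 | 1-000,10-00
  20 | 10-00,101--
  21 | 101--  (sole → essential)
  22 | 1-110,101--
  23 | -0111,101--
  24 | -1000,1-000,110-0,1100-
  25 | 1100-  (sole → essential)
  26 | 11-10,110-0
  30 | -1110,1-110,11-10
Essential prime implicants: -1000, 000-1, 101--, 1100-

NO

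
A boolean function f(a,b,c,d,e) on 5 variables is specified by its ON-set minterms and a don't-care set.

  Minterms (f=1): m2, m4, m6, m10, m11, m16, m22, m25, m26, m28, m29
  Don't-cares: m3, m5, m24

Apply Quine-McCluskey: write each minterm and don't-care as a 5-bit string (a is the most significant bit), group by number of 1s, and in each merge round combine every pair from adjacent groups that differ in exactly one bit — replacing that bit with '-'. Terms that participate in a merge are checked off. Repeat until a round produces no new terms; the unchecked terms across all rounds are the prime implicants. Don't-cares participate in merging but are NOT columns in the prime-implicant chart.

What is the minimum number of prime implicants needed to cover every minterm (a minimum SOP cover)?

Round 0: 00010✓ 00011✓ 00100✓ 00101✓ 00110✓ 01010✓ 01011✓ 10000✓ 10110✓ 11000✓ 11001✓ 11010✓ 11100✓ 11101✓
Round 1: -0110 -1010 0-010✓ 0-011✓ 00-10 0001-✓ 001-0 0010- 0101-✓ 1-000 11-00✓ 11-01✓ 110-0 1100-✓ 1110-✓
Round 2: 0-01- 11-0-
PIs = {-0110, -1010, 0-01-, 00-10, 001-0, 0010-, 1-000, 11-0-, 110-0}
Coverage chart:
  m2: 0-01-,00-10
  m4: 001-0,0010-
  m6: -0110,00-10,001-0
  m10: -1010,0-01-
  m11: 0-01- ←essential
  m16: 1-000 ←essential
  m22: -0110 ←essential
  m25: 11-0- ←essential
  m26: -1010,110-0
  m28: 11-0- ←essential
  m29: 11-0- ←essential
Essential: -0110, 0-01-, 1-000, 11-0-
Petrick residual → -1010, 001-0
Min cover (6 terms): b'cde' + bc'de' + a'c'd + a'b'ce' + ac'd'e' + abd'

6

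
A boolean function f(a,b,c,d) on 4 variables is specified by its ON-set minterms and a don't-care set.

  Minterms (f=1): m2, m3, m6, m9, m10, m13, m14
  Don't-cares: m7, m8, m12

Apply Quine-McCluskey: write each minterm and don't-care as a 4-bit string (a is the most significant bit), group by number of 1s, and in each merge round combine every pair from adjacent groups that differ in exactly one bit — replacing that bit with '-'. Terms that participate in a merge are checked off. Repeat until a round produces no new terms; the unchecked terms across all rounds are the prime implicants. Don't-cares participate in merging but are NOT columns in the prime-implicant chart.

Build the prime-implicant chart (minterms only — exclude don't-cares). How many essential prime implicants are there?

2

[col 0] 0010*, 0011*, 0110*, 0111*, 1000*, 1001*, 1010*, 1100*, 1101*, 1110*
[col 1] -010*, -110*, 0-10*, 0-11*, 001-*, 011-*, 1-00*, 1-01*, 1-10*, 10-0*, 100-*, 11-0*, 110-*
[col 2] --10, 0-1-, 1--0, 1-0-
Prime implicants: --10, 0-1-, 1--0, 1-0-
PI chart (minterm → PIs covering it):
  2 | --10,0-1-
  3 | 0-1-  (sole → essential)
  6 | --10,0-1-
  9 | 1-0-  (sole → essential)
  10 | --10,1--0
  13 | 1-0-  (sole → essential)
  14 | --10,1--0
Essential prime implicants: 0-1-, 1-0-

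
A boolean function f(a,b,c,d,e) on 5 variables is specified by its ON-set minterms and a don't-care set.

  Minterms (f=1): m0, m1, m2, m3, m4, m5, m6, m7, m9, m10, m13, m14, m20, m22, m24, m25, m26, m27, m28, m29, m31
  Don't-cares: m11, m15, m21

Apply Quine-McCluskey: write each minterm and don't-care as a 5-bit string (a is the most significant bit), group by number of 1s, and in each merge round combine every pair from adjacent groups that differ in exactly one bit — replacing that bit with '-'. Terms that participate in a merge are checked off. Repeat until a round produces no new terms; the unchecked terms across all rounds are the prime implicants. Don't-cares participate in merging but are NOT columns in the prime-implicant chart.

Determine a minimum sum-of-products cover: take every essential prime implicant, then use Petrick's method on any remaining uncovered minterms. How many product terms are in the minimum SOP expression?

6

Round 0: 00000✓ 00001✓ 00010✓ 00011✓ 00100✓ 00101✓ 00110✓ 00111✓ 01001✓ 01010✓ 01011✓ 01101✓ 01110✓ 01111✓ 10100✓ 10101✓ 10110✓ 11000✓ 11001✓ 11010✓ 11011✓ 11100✓ 11101✓ 11111✓
Round 1: -0100✓ -0101✓ -0110✓ -1001✓ -1010✓ -1011✓ -1101✓ -1111✓ 0-001✓ 0-010✓ 0-011✓ 0-101✓ 0-110✓ 0-111✓ 00-00✓ 00-01✓ 00-10✓ 00-11✓ 000-0✓ 000-1✓ 0000-✓ 0001-✓ 001-0✓ 001-1✓ 0010-✓ 0011-✓ 01-01✓ 01-10✓ 01-11✓ 010-1✓ 0101-✓ 011-1✓ 0111-✓ 1-100✓ 1-101✓ 101-0✓ 1010-✓ 11-00✓ 11-01✓ 11-11✓ 110-0✓ 110-1✓ 1100-✓ 1101-✓ 111-1✓ 1110-✓
Round 2: --101 -01-0 -010- -1-01✓ -1-11✓ -10-1✓ -101- -11-1✓ 0--01✓ 0--10✓ 0--11✓ 0-0-1✓ 0-01-✓ 0-1-1✓ 0-11-✓ 00--0✓ 00--1✓ 00-0-✓ 00-1-✓ 000--✓ 001--✓ 01--1✓ 01-1-✓ 1-10- 11--1✓ 11-0- 110--
Round 3: -1--1 0---1 0--1- 00---
PIs = {--101, -01-0, -010-, -1--1, -101-, 0---1, 0--1-, 00---, 1-10-, 11-0-, 110--}
Coverage chart:
  m0: 00--- ←essential
  m1: 0---1,00---
  m2: 0--1-,00---
  m3: 0---1,0--1-,00---
  m4: -01-0,-010-,00---
  m5: --101,-010-,0---1,00---
  m6: -01-0,0--1-,00---
  m7: 0---1,0--1-,00---
  m9: -1--1,0---1
  m10: -101-,0--1-
  m13: --101,-1--1,0---1
  m14: 0--1- ←essential
  m20: -01-0,-010-,1-10-
  m22: -01-0 ←essential
  m24: 11-0-,110--
  m25: -1--1,11-0-,110--
  m26: -101-,110--
  m27: -1--1,-101-,110--
  m28: 1-10-,11-0-
  m29: --101,-1--1,1-10-,11-0-
  m31: -1--1 ←essential
Essential: -01-0, -1--1, 0--1-, 00---
Petrick residual → -101-, 11-0-
Min cover (6 terms): b'ce' + be + bc'd + a'd + a'b' + abd'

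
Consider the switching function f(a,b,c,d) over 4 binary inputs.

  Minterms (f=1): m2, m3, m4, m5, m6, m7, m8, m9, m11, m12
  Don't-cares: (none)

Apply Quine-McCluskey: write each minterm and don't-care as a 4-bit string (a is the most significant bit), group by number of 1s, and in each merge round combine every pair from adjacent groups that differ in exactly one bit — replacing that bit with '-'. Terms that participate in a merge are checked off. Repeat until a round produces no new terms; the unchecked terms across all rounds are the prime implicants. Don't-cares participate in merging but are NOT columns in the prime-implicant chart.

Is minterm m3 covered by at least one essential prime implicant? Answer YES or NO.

Round 0: 0010✓ 0011✓ 0100✓ 0101✓ 0110✓ 0111✓ 1000✓ 1001✓ 1011✓ 1100✓
Round 1: -011 -100 0-10✓ 0-11✓ 001-✓ 01-0✓ 01-1✓ 010-✓ 011-✓ 1-00 10-1 100-
Round 2: 0-1- 01--
PIs = {-011, -100, 0-1-, 01--, 1-00, 10-1, 100-}
Coverage chart:
  m2: 0-1- ←essential
  m3: -011,0-1-
  m4: -100,01--
  m5: 01-- ←essential
  m6: 0-1-,01--
  m7: 0-1-,01--
  m8: 1-00,100-
  m9: 10-1,100-
  m11: -011,10-1
  m12: -100,1-00
Essential: 0-1-, 01--

YES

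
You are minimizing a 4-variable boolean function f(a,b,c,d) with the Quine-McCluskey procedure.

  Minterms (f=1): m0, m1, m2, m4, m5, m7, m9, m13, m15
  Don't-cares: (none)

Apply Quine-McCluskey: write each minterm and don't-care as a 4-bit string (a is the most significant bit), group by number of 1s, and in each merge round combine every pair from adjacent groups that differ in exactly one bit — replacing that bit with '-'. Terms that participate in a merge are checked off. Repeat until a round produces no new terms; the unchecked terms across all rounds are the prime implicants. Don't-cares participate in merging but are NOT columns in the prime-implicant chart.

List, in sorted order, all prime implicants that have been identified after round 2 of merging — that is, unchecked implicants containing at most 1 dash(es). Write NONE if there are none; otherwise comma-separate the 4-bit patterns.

00-0

Round 0: 0000✓ 0001✓ 0010✓ 0100✓ 0101✓ 0111✓ 1001✓ 1101✓ 1111✓
Round 1: -001✓ -101✓ -111✓ 0-00✓ 0-01✓ 00-0 000-✓ 01-1✓ 010-✓ 1-01✓ 11-1✓
Round 2: --01 -1-1 0-0-
PIs = {--01, -1-1, 0-0-, 00-0}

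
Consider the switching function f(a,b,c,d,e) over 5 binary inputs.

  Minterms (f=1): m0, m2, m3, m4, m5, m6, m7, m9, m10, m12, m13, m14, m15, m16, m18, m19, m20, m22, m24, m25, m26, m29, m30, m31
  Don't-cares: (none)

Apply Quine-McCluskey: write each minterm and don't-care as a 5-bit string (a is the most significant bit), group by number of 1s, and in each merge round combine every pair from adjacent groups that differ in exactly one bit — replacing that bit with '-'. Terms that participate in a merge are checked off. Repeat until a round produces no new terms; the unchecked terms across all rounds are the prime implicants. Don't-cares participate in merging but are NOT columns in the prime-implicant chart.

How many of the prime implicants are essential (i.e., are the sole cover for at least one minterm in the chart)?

[col 0] 00000*, 00010*, 00011*, 00100*, 00101*, 00110*, 00111*, 01001*, 01010*, 01100*, 01101*, 01110*, 01111*, 10000*, 10010*, 10011*, 10100*, 10110*, 11000*, 11001*, 11010*, 11101*, 11110*, 11111*
[col 1] -0000*, -0010*, -0011*, -0100*, -0110*, -1001*, -1010*, -1101*, -1110*, -1111*, 0-010*, 0-100*, 0-101*, 0-110*, 0-111*, 00-00*, 00-10*, 00-11*, 000-0*, 0001-*, 001-0*, 001-1*, 0010-*, 0011-*, 01-01*, 01-10*, 011-0*, 011-1*, 0110-*, 0111-*, 1-000*, 1-010*, 1-110*, 10-00*, 10-10*, 100-0*, 1001-*, 101-0*, 11-01*, 11-10*, 110-0*, 1100-, 111-1*, 1111-*
[col 2] --010*, --110*, -0-00*, -0-10*, -00-0*, -001-, -01-0*, -1-01, -1-10*, -11-1, -111-, 0--10*, 0-1-0*, 0-1-1*, 0-10-*, 0-11-*, 00--0*, 00-1-, 001--*, 011--*, 1--10*, 1-0-0, 10--0*
[col 3] ---10, -0--0, 0-1--
Prime implicants: ---10, -0--0, -001-, -1-01, -11-1, -111-, 0-1--, 00-1-, 1-0-0, 1100-
PI chart (minterm → PIs covering it):
  0 | -0--0  (sole → essential)
  2 | ---10,-0--0,-001-,00-1-
  3 | -001-,00-1-
  4 | -0--0,0-1--
  5 | 0-1--  (sole → essential)
  6 | ---10,-0--0,0-1--,00-1-
  7 | 0-1--,00-1-
  9 | -1-01  (sole → essential)
  10 | ---10  (sole → essential)
  12 | 0-1--  (sole → essential)
  13 | -1-01,-11-1,0-1--
  14 | ---10,-111-,0-1--
  15 | -11-1,-111-,0-1--
  16 | -0--0,1-0-0
  18 | ---10,-0--0,-001-,1-0-0
  19 | -001-  (sole → essential)
  20 | -0--0  (sole → essential)
  22 | ---10,-0--0
  24 | 1-0-0,1100-
  25 | -1-01,1100-
  26 | ---10,1-0-0
  29 | -1-01,-11-1
  30 | ---10,-111-
  31 | -11-1,-111-
Essential prime implicants: ---10, -0--0, -001-, -1-01, 0-1--

5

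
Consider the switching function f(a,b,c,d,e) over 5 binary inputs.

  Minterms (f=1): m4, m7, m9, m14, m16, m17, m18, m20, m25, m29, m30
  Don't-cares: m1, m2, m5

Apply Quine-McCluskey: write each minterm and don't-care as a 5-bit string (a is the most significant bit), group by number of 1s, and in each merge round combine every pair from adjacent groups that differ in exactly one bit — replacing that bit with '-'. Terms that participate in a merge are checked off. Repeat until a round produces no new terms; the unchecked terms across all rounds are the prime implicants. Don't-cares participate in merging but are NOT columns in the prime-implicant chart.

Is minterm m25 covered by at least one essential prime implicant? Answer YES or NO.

size-2^0 implicants → 00001(✓)  00010(✓)  00100(✓)  00101(✓)  00111(✓)  01001(✓)  01110(✓)  10000(✓)  10001(✓)  10010(✓)  10100(✓)  11001(✓)  11101(✓)  11110(✓)
size-2^1 implicants → -0001(✓)  -0010  -0100  -1001(✓)  -1110  0-001(✓)  00-01  001-1  0010-  1-001(✓)  10-00  100-0  1000-  11-01
size-2^2 implicants → --001
Unchecked terms (primes): --001, -0010, -0100, -1110, 00-01, 001-1, 0010-, 10-00, 100-0, 1000-, 11-01
Minterm coverage:
  m4 ⊆ -0100,0010-
  m7 ⊆ 001-1 [E]
  m9 ⊆ --001 [E]
  m14 ⊆ -1110 [E]
  m16 ⊆ 10-00,100-0,1000-
  m17 ⊆ --001,1000-
  m18 ⊆ -0010,100-0
  m20 ⊆ -0100,10-00
  m25 ⊆ --001,11-01
  m29 ⊆ 11-01 [E]
  m30 ⊆ -1110 [E]
E = {--001, -1110, 001-1, 11-01}

YES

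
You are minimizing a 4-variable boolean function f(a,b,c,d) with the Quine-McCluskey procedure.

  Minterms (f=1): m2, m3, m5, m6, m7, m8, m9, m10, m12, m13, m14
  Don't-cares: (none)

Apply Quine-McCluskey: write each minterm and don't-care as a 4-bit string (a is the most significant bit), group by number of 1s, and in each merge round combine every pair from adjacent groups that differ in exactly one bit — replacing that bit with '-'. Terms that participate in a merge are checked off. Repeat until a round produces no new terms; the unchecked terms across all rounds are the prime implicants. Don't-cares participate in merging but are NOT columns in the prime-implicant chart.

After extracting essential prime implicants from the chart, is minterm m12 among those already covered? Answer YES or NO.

[col 0] 0010*, 0011*, 0101*, 0110*, 0111*, 1000*, 1001*, 1010*, 1100*, 1101*, 1110*
[col 1] -010*, -101, -110*, 0-10*, 0-11*, 001-*, 01-1, 011-*, 1-00*, 1-01*, 1-10*, 10-0*, 100-*, 11-0*, 110-*
[col 2] --10, 0-1-, 1--0, 1-0-
Prime implicants: --10, -101, 0-1-, 01-1, 1--0, 1-0-
PI chart (minterm → PIs covering it):
  2 | --10,0-1-
  3 | 0-1-  (sole → essential)
  5 | -101,01-1
  6 | --10,0-1-
  7 | 0-1-,01-1
  8 | 1--0,1-0-
  9 | 1-0-  (sole → essential)
  10 | --10,1--0
  12 | 1--0,1-0-
  13 | -101,1-0-
  14 | --10,1--0
Essential prime implicants: 0-1-, 1-0-

YES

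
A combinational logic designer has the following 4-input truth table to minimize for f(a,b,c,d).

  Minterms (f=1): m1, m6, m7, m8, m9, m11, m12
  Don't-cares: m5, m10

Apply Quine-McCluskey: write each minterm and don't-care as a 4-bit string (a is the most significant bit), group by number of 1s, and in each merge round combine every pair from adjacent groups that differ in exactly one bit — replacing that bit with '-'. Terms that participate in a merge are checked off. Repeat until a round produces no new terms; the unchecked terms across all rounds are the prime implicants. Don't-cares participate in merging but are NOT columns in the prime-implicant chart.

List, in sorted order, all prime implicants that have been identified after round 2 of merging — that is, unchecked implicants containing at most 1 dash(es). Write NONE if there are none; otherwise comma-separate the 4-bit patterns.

-001, 0-01, 01-1, 011-, 1-00

size-2^0 implicants → 0001(✓)  0101(✓)  0110(✓)  0111(✓)  1000(✓)  1001(✓)  1010(✓)  1011(✓)  1100(✓)
size-2^1 implicants → -001  0-01  01-1  011-  1-00  10-0(✓)  10-1(✓)  100-(✓)  101-(✓)
size-2^2 implicants → 10--
Unchecked terms (primes): -001, 0-01, 01-1, 011-, 1-00, 10--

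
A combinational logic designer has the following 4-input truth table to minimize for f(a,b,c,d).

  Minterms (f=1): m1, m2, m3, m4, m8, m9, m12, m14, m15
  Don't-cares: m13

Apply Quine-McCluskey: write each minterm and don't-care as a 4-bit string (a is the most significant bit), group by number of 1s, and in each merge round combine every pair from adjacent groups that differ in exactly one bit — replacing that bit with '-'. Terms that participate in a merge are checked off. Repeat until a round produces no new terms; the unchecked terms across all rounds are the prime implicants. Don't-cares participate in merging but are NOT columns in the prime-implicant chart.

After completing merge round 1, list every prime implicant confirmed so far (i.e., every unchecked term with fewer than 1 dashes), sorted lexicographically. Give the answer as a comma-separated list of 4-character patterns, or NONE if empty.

NONE

[col 0] 0001*, 0010*, 0011*, 0100*, 1000*, 1001*, 1100*, 1101*, 1110*, 1111*
[col 1] -001, -100, 00-1, 001-, 1-00*, 1-01*, 100-*, 11-0*, 11-1*, 110-*, 111-*
[col 2] 1-0-, 11--
Prime implicants: -001, -100, 00-1, 001-, 1-0-, 11--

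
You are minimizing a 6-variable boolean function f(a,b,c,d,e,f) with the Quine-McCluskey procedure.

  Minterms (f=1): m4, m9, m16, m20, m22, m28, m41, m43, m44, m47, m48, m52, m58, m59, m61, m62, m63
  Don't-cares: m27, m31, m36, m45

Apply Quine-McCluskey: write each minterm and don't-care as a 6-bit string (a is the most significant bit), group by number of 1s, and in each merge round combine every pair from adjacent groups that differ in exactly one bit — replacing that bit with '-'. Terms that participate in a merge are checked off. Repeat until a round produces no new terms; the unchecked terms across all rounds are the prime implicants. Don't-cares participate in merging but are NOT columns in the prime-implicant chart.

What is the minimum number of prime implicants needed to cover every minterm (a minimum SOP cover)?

Round 0: 000100✓ 001001✓ 010000✓ 010100✓ 010110✓ 011011✓ 011100✓ 011111✓ 100100✓ 101001✓ 101011✓ 101100✓ 101101✓ 101111✓ 110000✓ 110100✓ 111010✓ 111011✓ 111101✓ 111110✓ 111111✓
Round 1: -00100✓ -01001 -10000✓ -10100✓ -11011✓ -11111✓ 0-0100✓ 01-100 010-00✓ 0101-0 011-11✓ 1-0100✓ 1-1011✓ 1-1101✓ 1-1111✓ 10-100 101-01✓ 101-11✓ 1010-1✓ 1011-1✓ 10110- 110-00✓ 111-10✓ 111-11✓ 11101-✓ 1111-1✓ 11111-✓
Round 2: --0100 -10-00 -11-11 1-1-11 1-11-1 101--1 111-1-
PIs = {--0100, -01001, -10-00, -11-11, 01-100, 0101-0, 1-1-11, 1-11-1, 10-100, 101--1, 10110-, 111-1-}
Coverage chart:
  m4: --0100 ←essential
  m9: -01001 ←essential
  m16: -10-00 ←essential
  m20: --0100,-10-00,01-100,0101-0
  m22: 0101-0 ←essential
  m28: 01-100 ←essential
  m41: -01001,101--1
  m43: 1-1-11,101--1
  m44: 10-100,10110-
  m47: 1-1-11,1-11-1,101--1
  m48: -10-00 ←essential
  m52: --0100,-10-00
  m58: 111-1- ←essential
  m59: -11-11,1-1-11,111-1-
  m61: 1-11-1 ←essential
  m62: 111-1- ←essential
  m63: -11-11,1-1-11,1-11-1,111-1-
Essential: --0100, -01001, -10-00, 01-100, 0101-0, 1-11-1, 111-1-
Petrick residual → 1-1-11, 10-100
Min cover (9 terms): c'de'f' + b'cd'e'f + bc'e'f' + a'bde'f' + a'bc'df' + acef + acdf + ab'de'f' + abce

9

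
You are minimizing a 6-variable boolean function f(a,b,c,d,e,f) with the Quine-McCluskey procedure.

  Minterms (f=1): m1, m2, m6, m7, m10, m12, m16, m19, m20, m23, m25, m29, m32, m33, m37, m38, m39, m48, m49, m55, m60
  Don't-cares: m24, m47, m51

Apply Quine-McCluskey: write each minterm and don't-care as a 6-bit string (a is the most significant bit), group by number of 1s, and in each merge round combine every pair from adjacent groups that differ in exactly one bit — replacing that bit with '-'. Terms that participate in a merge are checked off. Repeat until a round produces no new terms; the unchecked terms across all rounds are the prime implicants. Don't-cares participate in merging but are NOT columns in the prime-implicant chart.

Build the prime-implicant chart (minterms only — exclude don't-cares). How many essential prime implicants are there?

[col 0] 000001*, 000010*, 000110*, 000111*, 001010*, 001100, 010000*, 010011*, 010100*, 010111*, 011000*, 011001*, 011101*, 100000*, 100001*, 100101*, 100110*, 100111*, 101111*, 110000*, 110001*, 110011*, 110111*, 111100
[col 1] -00001, -00110*, -00111*, -10000, -10011*, -10111*, 0-0111*, 00-010, 000-10, 00011-*, 01-000, 010-00, 010-11*, 011-01, 01100-, 1-0000*, 1-0001*, 1-0111*, 10-111, 100-01, 10000-*, 1001-1, 10011-*, 110-11*, 1100-1, 11000-*
[col 2] --0111, -0011-, -10-11, 1-000-
Prime implicants: --0111, -00001, -0011-, -10-11, -10000, 00-010, 000-10, 001100, 01-000, 010-00, 011-01, 01100-, 1-000-, 10-111, 100-01, 1001-1, 1100-1, 111100
PI chart (minterm → PIs covering it):
  1 | -00001  (sole → essential)
  2 | 00-010,000-10
  6 | -0011-,000-10
  7 | --0111,-0011-
  10 | 00-010  (sole → essential)
  12 | 001100  (sole → essential)
  16 | -10000,01-000,010-00
  19 | -10-11  (sole → essential)
  20 | 010-00  (sole → essential)
  23 | --0111,-10-11
  25 | 011-01,01100-
  29 | 011-01  (sole → essential)
  32 | 1-000-  (sole → essential)
  33 | -00001,1-000-,100-01
  37 | 100-01,1001-1
  38 | -0011-  (sole → essential)
  39 | --0111,-0011-,10-111,1001-1
  48 | -10000,1-000-
  49 | 1-000-,1100-1
  55 | --0111,-10-11
  60 | 111100  (sole → essential)
Essential prime implicants: -00001, -0011-, -10-11, 00-010, 001100, 010-00, 011-01, 1-000-, 111100

9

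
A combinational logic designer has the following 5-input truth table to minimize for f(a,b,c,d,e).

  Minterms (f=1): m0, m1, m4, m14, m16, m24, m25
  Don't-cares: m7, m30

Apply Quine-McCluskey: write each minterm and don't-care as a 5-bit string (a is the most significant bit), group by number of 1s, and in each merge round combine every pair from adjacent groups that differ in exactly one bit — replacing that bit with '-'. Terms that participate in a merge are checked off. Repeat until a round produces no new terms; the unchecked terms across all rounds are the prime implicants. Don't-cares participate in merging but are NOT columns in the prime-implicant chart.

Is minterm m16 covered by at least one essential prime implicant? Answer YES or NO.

[col 0] 00000*, 00001*, 00100*, 00111, 01110*, 10000*, 11000*, 11001*, 11110*
[col 1] -0000, -1110, 00-00, 0000-, 1-000, 1100-
Prime implicants: -0000, -1110, 00-00, 0000-, 00111, 1-000, 1100-
PI chart (minterm → PIs covering it):
  0 | -0000,00-00,0000-
  1 | 0000-  (sole → essential)
  4 | 00-00  (sole → essential)
  14 | -1110  (sole → essential)
  16 | -0000,1-000
  24 | 1-000,1100-
  25 | 1100-  (sole → essential)
Essential prime implicants: -1110, 00-00, 0000-, 1100-

NO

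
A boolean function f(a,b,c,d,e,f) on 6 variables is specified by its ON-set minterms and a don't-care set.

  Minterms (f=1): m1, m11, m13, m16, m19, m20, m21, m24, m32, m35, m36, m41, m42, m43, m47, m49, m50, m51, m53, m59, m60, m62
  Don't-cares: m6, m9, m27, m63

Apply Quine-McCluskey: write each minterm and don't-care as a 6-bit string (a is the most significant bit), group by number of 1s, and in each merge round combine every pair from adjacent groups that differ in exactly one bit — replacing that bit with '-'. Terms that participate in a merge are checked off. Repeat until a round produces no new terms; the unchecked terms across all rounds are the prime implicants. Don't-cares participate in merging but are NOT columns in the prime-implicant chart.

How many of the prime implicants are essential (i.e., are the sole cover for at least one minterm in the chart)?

size-2^0 implicants → 000001(✓)  000110  001001(✓)  001011(✓)  001101(✓)  010000(✓)  010011(✓)  010100(✓)  010101(✓)  011000(✓)  011011(✓)  100000(✓)  100011(✓)  100100(✓)  101001(✓)  101010(✓)  101011(✓)  101111(✓)  110001(✓)  110010(✓)  110011(✓)  110101(✓)  111011(✓)  111100(✓)  111110(✓)  111111(✓)
size-2^1 implicants → -01001(✓)  -01011(✓)  -10011(✓)  -10101  -11011(✓)  0-1011(✓)  00-001  001-01  0010-1(✓)  01-000  01-011(✓)  010-00  01010-  1-0011(✓)  1-1011(✓)  1-1111(✓)  10-011(✓)  100-00  101-11(✓)  1010-1(✓)  10101-  11-011(✓)  110-01  1100-1  11001-  111-11(✓)  1111-0  11111-
size-2^2 implicants → --1011  -010-1  -1-011  1--011  1-1-11
Unchecked terms (primes): --1011, -010-1, -1-011, -10101, 00-001, 000110, 001-01, 01-000, 010-00, 01010-, 1--011, 1-1-11, 100-00, 10101-, 110-01, 1100-1, 11001-, 1111-0, 11111-
Minterm coverage:
  m1 ⊆ 00-001 [E]
  m11 ⊆ --1011,-010-1
  m13 ⊆ 001-01 [E]
  m16 ⊆ 01-000,010-00
  m19 ⊆ -1-011 [E]
  m20 ⊆ 010-00,01010-
  m21 ⊆ -10101,01010-
  m24 ⊆ 01-000 [E]
  m32 ⊆ 100-00 [E]
  m35 ⊆ 1--011 [E]
  m36 ⊆ 100-00 [E]
  m41 ⊆ -010-1 [E]
  m42 ⊆ 10101- [E]
  m43 ⊆ --1011,-010-1,1--011,1-1-11,10101-
  m47 ⊆ 1-1-11 [E]
  m49 ⊆ 110-01,1100-1
  m50 ⊆ 11001- [E]
  m51 ⊆ -1-011,1--011,1100-1,11001-
  m53 ⊆ -10101,110-01
  m59 ⊆ --1011,-1-011,1--011,1-1-11
  m60 ⊆ 1111-0 [E]
  m62 ⊆ 1111-0,11111-
E = {-010-1, -1-011, 00-001, 001-01, 01-000, 1--011, 1-1-11, 100-00, 10101-, 11001-, 1111-0}

11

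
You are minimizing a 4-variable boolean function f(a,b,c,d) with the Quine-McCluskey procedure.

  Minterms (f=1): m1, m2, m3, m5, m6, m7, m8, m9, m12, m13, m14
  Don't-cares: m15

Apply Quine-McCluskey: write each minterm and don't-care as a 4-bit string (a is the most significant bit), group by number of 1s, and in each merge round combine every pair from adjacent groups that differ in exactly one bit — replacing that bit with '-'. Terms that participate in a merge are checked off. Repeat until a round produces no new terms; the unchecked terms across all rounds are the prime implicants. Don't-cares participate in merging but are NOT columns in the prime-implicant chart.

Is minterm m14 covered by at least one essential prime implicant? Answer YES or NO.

size-2^0 implicants → 0001(✓)  0010(✓)  0011(✓)  0101(✓)  0110(✓)  0111(✓)  1000(✓)  1001(✓)  1100(✓)  1101(✓)  1110(✓)  1111(✓)
size-2^1 implicants → -001(✓)  -101(✓)  -110(✓)  -111(✓)  0-01(✓)  0-10(✓)  0-11(✓)  00-1(✓)  001-(✓)  01-1(✓)  011-(✓)  1-00(✓)  1-01(✓)  100-(✓)  11-0(✓)  11-1(✓)  110-(✓)  111-(✓)
size-2^2 implicants → --01  -1-1  -11-  0--1  0-1-  1-0-  11--
Unchecked terms (primes): --01, -1-1, -11-, 0--1, 0-1-, 1-0-, 11--
Minterm coverage:
  m1 ⊆ --01,0--1
  m2 ⊆ 0-1- [E]
  m3 ⊆ 0--1,0-1-
  m5 ⊆ --01,-1-1,0--1
  m6 ⊆ -11-,0-1-
  m7 ⊆ -1-1,-11-,0--1,0-1-
  m8 ⊆ 1-0- [E]
  m9 ⊆ --01,1-0-
  m12 ⊆ 1-0-,11--
  m13 ⊆ --01,-1-1,1-0-,11--
  m14 ⊆ -11-,11--
E = {0-1-, 1-0-}

NO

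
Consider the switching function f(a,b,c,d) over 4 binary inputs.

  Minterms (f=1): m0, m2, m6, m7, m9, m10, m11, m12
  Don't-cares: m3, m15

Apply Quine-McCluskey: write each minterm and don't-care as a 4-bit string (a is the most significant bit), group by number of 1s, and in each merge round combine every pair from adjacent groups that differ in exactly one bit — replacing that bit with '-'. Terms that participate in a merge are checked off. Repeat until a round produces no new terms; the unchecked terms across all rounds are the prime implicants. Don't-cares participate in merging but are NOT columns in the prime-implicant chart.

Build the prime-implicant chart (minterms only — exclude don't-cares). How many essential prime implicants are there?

5

size-2^0 implicants → 0000(✓)  0010(✓)  0011(✓)  0110(✓)  0111(✓)  1001(✓)  1010(✓)  1011(✓)  1100  1111(✓)
size-2^1 implicants → -010(✓)  -011(✓)  -111(✓)  0-10(✓)  0-11(✓)  00-0  001-(✓)  011-(✓)  1-11(✓)  10-1  101-(✓)
size-2^2 implicants → --11  -01-  0-1-
Unchecked terms (primes): --11, -01-, 0-1-, 00-0, 10-1, 1100
Minterm coverage:
  m0 ⊆ 00-0 [E]
  m2 ⊆ -01-,0-1-,00-0
  m6 ⊆ 0-1- [E]
  m7 ⊆ --11,0-1-
  m9 ⊆ 10-1 [E]
  m10 ⊆ -01- [E]
  m11 ⊆ --11,-01-,10-1
  m12 ⊆ 1100 [E]
E = {-01-, 0-1-, 00-0, 10-1, 1100}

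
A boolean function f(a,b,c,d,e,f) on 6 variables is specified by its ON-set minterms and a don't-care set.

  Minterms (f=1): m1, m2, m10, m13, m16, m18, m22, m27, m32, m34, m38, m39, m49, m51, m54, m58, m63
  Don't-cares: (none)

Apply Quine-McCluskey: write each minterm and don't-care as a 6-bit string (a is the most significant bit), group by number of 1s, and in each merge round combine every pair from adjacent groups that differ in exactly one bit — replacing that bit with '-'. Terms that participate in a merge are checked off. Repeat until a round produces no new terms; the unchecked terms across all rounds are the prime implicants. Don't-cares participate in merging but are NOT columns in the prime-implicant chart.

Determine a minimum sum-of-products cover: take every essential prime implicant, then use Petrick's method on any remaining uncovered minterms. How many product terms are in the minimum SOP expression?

11

Round 0: 000001 000010✓ 001010✓ 001101 010000✓ 010010✓ 010110✓ 011011 100000✓ 100010✓ 100110✓ 100111✓ 110001✓ 110011✓ 110110✓ 111010 111111
Round 1: -00010 -10110 0-0010 00-010 010-10 0100-0 1-0110 100-10 1000-0 10011- 1100-1
PIs = {-00010, -10110, 0-0010, 00-010, 000001, 001101, 010-10, 0100-0, 011011, 1-0110, 100-10, 1000-0, 10011-, 1100-1, 111010, 111111}
Coverage chart:
  m1: 000001 ←essential
  m2: -00010,0-0010,00-010
  m10: 00-010 ←essential
  m13: 001101 ←essential
  m16: 0100-0 ←essential
  m18: 0-0010,010-10,0100-0
  m22: -10110,010-10
  m27: 011011 ←essential
  m32: 1000-0 ←essential
  m34: -00010,100-10,1000-0
  m38: 1-0110,100-10,10011-
  m39: 10011- ←essential
  m49: 1100-1 ←essential
  m51: 1100-1 ←essential
  m54: -10110,1-0110
  m58: 111010 ←essential
  m63: 111111 ←essential
Essential: 00-010, 000001, 001101, 0100-0, 011011, 1000-0, 10011-, 1100-1, 111010, 111111
Petrick residual → -10110
Min cover (11 terms): bc'def' + a'b'd'ef' + a'b'c'd'e'f + a'b'cde'f + a'bc'd'f' + a'bcd'ef + ab'c'd'f' + ab'c'de + abc'd'f + abcd'ef' + abcdef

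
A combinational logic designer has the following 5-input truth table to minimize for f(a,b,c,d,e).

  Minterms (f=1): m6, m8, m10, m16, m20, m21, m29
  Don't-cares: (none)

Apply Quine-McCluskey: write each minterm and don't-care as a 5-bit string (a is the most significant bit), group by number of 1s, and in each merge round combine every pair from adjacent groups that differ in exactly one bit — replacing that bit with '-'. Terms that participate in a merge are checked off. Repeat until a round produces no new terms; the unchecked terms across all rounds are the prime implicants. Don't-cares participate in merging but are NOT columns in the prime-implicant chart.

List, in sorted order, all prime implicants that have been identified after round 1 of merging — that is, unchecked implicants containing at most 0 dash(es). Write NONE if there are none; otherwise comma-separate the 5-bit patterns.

[col 0] 00110, 01000*, 01010*, 10000*, 10100*, 10101*, 11101*
[col 1] 010-0, 1-101, 10-00, 1010-
Prime implicants: 00110, 010-0, 1-101, 10-00, 1010-

00110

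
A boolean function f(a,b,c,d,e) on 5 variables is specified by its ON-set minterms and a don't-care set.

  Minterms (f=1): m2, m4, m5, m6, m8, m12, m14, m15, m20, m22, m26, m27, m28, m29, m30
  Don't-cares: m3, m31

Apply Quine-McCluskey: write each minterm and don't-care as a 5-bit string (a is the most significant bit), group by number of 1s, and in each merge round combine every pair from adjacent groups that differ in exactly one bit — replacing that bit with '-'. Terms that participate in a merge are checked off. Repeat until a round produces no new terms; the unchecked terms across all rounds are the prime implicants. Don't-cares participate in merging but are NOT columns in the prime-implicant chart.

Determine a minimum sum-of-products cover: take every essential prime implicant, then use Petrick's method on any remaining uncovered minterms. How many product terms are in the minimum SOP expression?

7

Round 0: 00010✓ 00011✓ 00100✓ 00101✓ 00110✓ 01000✓ 01100✓ 01110✓ 01111✓ 10100✓ 10110✓ 11010✓ 11011✓ 11100✓ 11101✓ 11110✓ 11111✓
Round 1: -0100✓ -0110✓ -1100✓ -1110✓ -1111✓ 0-100✓ 0-110✓ 00-10 0001- 001-0✓ 0010- 01-00 011-0✓ 0111-✓ 1-100✓ 1-110✓ 101-0✓ 11-10✓ 11-11✓ 1101-✓ 111-0✓ 111-1✓ 1110-✓ 1111-✓
Round 2: --100✓ --110✓ -01-0✓ -11-0✓ -111- 0-1-0✓ 1-1-0✓ 11-1- 111--
Round 3: --1-0
PIs = {--1-0, -111-, 00-10, 0001-, 0010-, 01-00, 11-1-, 111--}
Coverage chart:
  m2: 00-10,0001-
  m4: --1-0,0010-
  m5: 0010- ←essential
  m6: --1-0,00-10
  m8: 01-00 ←essential
  m12: --1-0,01-00
  m14: --1-0,-111-
  m15: -111- ←essential
  m20: --1-0 ←essential
  m22: --1-0 ←essential
  m26: 11-1- ←essential
  m27: 11-1- ←essential
  m28: --1-0,111--
  m29: 111-- ←essential
  m30: --1-0,-111-,11-1-,111--
Essential: --1-0, -111-, 0010-, 01-00, 11-1-, 111--
Petrick residual → 00-10
Min cover (7 terms): ce' + bcd + a'b'de' + a'b'cd' + a'bd'e' + abd + abc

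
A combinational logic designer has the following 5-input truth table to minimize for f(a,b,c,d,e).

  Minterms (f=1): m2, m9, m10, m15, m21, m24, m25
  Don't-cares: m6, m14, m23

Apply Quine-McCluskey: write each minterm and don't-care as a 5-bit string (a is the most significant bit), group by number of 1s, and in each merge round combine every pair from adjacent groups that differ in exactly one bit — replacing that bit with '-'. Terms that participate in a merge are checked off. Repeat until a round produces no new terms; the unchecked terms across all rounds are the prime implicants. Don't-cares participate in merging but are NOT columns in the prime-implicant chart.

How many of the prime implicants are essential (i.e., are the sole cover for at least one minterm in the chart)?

5

size-2^0 implicants → 00010(✓)  00110(✓)  01001(✓)  01010(✓)  01110(✓)  01111(✓)  10101(✓)  10111(✓)  11000(✓)  11001(✓)
size-2^1 implicants → -1001  0-010(✓)  0-110(✓)  00-10(✓)  01-10(✓)  0111-  101-1  1100-
size-2^2 implicants → 0--10
Unchecked terms (primes): -1001, 0--10, 0111-, 101-1, 1100-
Minterm coverage:
  m2 ⊆ 0--10 [E]
  m9 ⊆ -1001 [E]
  m10 ⊆ 0--10 [E]
  m15 ⊆ 0111- [E]
  m21 ⊆ 101-1 [E]
  m24 ⊆ 1100- [E]
  m25 ⊆ -1001,1100-
E = {-1001, 0--10, 0111-, 101-1, 1100-}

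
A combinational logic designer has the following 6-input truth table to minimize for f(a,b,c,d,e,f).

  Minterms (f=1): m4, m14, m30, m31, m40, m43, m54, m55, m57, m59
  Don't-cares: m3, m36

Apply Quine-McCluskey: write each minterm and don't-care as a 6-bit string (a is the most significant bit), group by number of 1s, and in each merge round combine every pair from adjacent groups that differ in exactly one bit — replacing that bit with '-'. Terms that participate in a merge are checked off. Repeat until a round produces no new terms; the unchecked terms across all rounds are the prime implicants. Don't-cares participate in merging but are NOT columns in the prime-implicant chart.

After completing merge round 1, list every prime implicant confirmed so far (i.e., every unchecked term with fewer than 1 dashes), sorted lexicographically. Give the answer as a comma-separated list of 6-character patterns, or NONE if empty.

000011, 101000

Round 0: 000011 000100✓ 001110✓ 011110✓ 011111✓ 100100✓ 101000 101011✓ 110110✓ 110111✓ 111001✓ 111011✓
Round 1: -00100 0-1110 01111- 1-1011 11011- 1110-1
PIs = {-00100, 0-1110, 000011, 01111-, 1-1011, 101000, 11011-, 1110-1}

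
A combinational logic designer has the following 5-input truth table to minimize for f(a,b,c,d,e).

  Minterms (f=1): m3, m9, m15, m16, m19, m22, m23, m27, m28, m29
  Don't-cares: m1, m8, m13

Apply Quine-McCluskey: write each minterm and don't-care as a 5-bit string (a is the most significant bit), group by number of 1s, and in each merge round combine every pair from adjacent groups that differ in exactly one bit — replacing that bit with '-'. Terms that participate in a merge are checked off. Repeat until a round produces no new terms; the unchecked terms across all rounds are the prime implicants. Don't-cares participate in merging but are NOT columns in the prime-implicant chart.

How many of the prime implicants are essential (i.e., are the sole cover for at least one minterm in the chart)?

5

[col 0] 00001*, 00011*, 01000*, 01001*, 01101*, 01111*, 10000, 10011*, 10110*, 10111*, 11011*, 11100*, 11101*
[col 1] -0011, -1101, 0-001, 000-1, 01-01, 0100-, 011-1, 1-011, 10-11, 1011-, 1110-
Prime implicants: -0011, -1101, 0-001, 000-1, 01-01, 0100-, 011-1, 1-011, 10-11, 10000, 1011-, 1110-
PI chart (minterm → PIs covering it):
  3 | -0011,000-1
  9 | 0-001,01-01,0100-
  15 | 011-1  (sole → essential)
  16 | 10000  (sole → essential)
  19 | -0011,1-011,10-11
  22 | 1011-  (sole → essential)
  23 | 10-11,1011-
  27 | 1-011  (sole → essential)
  28 | 1110-  (sole → essential)
  29 | -1101,1110-
Essential prime implicants: 011-1, 1-011, 10000, 1011-, 1110-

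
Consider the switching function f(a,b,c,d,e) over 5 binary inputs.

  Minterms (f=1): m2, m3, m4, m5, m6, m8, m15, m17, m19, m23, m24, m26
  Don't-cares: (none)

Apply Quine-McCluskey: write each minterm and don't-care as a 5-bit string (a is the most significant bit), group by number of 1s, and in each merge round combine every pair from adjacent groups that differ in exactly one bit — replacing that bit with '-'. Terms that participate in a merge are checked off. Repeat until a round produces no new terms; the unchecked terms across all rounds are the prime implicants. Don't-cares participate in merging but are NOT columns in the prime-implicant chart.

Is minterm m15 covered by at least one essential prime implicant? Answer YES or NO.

[col 0] 00010*, 00011*, 00100*, 00101*, 00110*, 01000*, 01111, 10001*, 10011*, 10111*, 11000*, 11010*
[col 1] -0011, -1000, 00-10, 0001-, 001-0, 0010-, 10-11, 100-1, 110-0
Prime implicants: -0011, -1000, 00-10, 0001-, 001-0, 0010-, 01111, 10-11, 100-1, 110-0
PI chart (minterm → PIs covering it):
  2 | 00-10,0001-
  3 | -0011,0001-
  4 | 001-0,0010-
  5 | 0010-  (sole → essential)
  6 | 00-10,001-0
  8 | -1000  (sole → essential)
  15 | 01111  (sole → essential)
  17 | 100-1  (sole → essential)
  19 | -0011,10-11,100-1
  23 | 10-11  (sole → essential)
  24 | -1000,110-0
  26 | 110-0  (sole → essential)
Essential prime implicants: -1000, 0010-, 01111, 10-11, 100-1, 110-0

YES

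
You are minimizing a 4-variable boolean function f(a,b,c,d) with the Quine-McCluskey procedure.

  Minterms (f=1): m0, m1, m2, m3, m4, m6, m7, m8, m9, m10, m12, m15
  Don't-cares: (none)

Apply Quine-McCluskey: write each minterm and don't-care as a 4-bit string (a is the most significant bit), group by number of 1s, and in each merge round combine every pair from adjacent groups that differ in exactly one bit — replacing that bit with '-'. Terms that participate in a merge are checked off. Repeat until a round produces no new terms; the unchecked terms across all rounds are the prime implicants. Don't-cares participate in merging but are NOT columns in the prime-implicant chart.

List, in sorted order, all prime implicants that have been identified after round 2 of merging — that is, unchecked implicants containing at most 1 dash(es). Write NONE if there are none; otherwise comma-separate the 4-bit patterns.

Round 0: 0000✓ 0001✓ 0010✓ 0011✓ 0100✓ 0110✓ 0111✓ 1000✓ 1001✓ 1010✓ 1100✓ 1111✓
Round 1: -000✓ -001✓ -010✓ -100✓ -111 0-00✓ 0-10✓ 0-11✓ 00-0✓ 00-1✓ 000-✓ 001-✓ 01-0✓ 011-✓ 1-00✓ 10-0✓ 100-✓
Round 2: --00 -0-0 -00- 0--0 0-1- 00--
PIs = {--00, -0-0, -00-, -111, 0--0, 0-1-, 00--}

-111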